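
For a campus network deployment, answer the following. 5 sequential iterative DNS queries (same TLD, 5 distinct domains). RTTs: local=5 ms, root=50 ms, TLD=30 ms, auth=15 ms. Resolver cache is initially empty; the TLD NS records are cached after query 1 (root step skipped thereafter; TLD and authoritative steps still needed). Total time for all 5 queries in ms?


Lookup 1 (cold cache): local + root + TLD + auth = 5 + 50 + 30 + 15 = 100 ms
Lookups 2..5 (TLD NS cached -> skip root; new domain -> still ask TLD and auth): local + TLD + auth = 5 + 30 + 15 = 50 ms each
Remaining 4 lookups: 4 * 50 = 200 ms
Total = 100 + 200 = 300 ms

300


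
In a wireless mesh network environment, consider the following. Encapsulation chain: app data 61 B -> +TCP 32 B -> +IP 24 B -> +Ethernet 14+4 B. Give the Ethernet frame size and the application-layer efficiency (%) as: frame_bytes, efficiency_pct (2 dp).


TCP segment = 61 + 32 = 93 B
IP packet = 93 + 24 = 117 B
Ethernet frame = 117 + 14 + 4 = 135 B
Efficiency = app / frame = 61 / 135 = 0.451852 = 45.1852% -> 45.19% (2 dp)

135, 45.19


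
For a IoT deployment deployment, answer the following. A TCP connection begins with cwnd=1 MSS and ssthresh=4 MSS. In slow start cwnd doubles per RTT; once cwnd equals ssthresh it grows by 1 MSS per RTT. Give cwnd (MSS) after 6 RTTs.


RTT 0: cwnd = 1 MSS (initial)
RTT 1: cwnd = 2 MSS (slow start, doubled)
RTT 2: cwnd = 4 MSS (slow start, doubled)
RTT 3: cwnd = 5 MSS (congestion avoidance, +1)
RTT 4: cwnd = 6 MSS (congestion avoidance, +1)
RTT 5: cwnd = 7 MSS (congestion avoidance, +1)
RTT 6: cwnd = 8 MSS (congestion avoidance, +1)

8


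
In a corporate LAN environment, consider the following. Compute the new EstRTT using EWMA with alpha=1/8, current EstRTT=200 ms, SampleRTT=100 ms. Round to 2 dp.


Given: EstRTT = 200 ms, SampleRTT = 100 ms, alpha = 1/8
New EstRTT = (1 - alpha) * EstRTT + alpha * SampleRTT
(7/8) * 200 = 175
(1/8) * 100 = 12.5
New EstRTT = 175 + 12.5 = 187.5 ms -> 187.50 ms (2 dp)

187.50


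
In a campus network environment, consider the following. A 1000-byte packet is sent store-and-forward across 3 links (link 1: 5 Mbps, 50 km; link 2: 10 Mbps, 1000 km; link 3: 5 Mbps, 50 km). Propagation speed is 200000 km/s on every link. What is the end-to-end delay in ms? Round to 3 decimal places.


Packet = 1000 bytes = 8000 bits. Store-and-forward: sum (t_trans + t_prop) per link.
Link 1: t_trans = 8000/(5*10^6) s = 1.6000 ms; t_prop = 50/200000 s = 0.2500 ms; subtotal = 1.8500 ms
Link 2: t_trans = 8000/(10*10^6) s = 0.8000 ms; t_prop = 1000/200000 s = 5.0000 ms; subtotal = 5.8000 ms
Link 3: t_trans = 8000/(5*10^6) s = 1.6000 ms; t_prop = 50/200000 s = 0.2500 ms; subtotal = 1.8500 ms
End-to-end = 1.8500 + 5.8000 + 1.8500 = 9.5000 ms -> 9.500 ms (3 dp)

9.500


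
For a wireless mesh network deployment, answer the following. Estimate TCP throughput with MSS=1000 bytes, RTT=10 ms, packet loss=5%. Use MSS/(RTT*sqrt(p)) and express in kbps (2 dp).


Given: MSS = 1000 bytes, RTT = 10 ms, loss = 5%
RTT in seconds = 10 / 1000 = 0.01
Loss rate = 5% = 0.05
sqrt(loss) = sqrt(0.05) = 0.223606797750
Throughput (bytes/s) = 1000 / (0.01 * 0.223606797750) = 447213.5955
Throughput (kbps) = 447213.5955 * 8 / 1000 = 3577.708764 -> 3577.71 kbps (2 dp)

3577.71


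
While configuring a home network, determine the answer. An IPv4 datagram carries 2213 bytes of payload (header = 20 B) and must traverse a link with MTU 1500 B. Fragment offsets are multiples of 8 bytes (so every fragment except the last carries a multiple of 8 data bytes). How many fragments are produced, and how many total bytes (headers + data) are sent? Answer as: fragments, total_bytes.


Max data per non-final fragment = floor((MTU - header)/8)*8 = floor((1500 - 20)/8)*8 = floor(1480/8)*8 = 1480 B
Final fragment needs no 8-byte alignment: it can carry up to MTU - header = 1480 B
Non-final fragments needed = ceil((payload - 1480) / 1480) = ceil(733/1480) = ceil(0.4953) = 1
Number of fragments = 1 + 1 = 2
Fragment sizes (data): 1 * 1480 B + 733 B (last, 733 <= 1480 OK)
Total bytes sent = payload + n_frags * header = 2213 + 2*20 = 2213 + 40 = 2253 B

2, 2253


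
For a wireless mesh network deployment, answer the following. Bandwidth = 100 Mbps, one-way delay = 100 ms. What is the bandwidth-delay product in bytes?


Given: bandwidth = 100 Mbps, delay = 100 ms
BDP in bits = 100 * 10^6 * 100 / 1000
BDP in bits = 10000000
BDP in bytes = 10000000 / 8 = 1250000

1250000


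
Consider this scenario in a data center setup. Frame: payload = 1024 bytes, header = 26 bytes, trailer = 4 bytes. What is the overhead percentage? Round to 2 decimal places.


Given: payload = 1024 B, header = 26 B, trailer = 4 B
Overhead bytes = header + trailer = 26 + 4 = 30
Total frame = payload + overhead = 1024 + 30 = 1054
Overhead % = 30 / 1054 * 100 = 2.8463% -> 2.85% (2 dp)

2.85


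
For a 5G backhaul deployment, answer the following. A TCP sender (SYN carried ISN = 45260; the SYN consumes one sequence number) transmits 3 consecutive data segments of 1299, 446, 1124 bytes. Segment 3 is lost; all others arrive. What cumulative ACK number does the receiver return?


SYN uses sequence number 45260; first data byte = ISN + 1 = 45261.
Segment 1: SEQ = 45261, len = 1299 B, covers [45261, 46559]
Segment 2: SEQ = 46560, len = 446 B, covers [46560, 47005]
Segment 3: SEQ = 47006, len = 1124 B, covers [47006, 48129] [LOST]
In-order data received: bytes [45261, 47005] (segments 1..2).
Segment 3 missing -> gap begins at byte 47006.
Cumulative ACK = next expected in-order byte = 45261 + 1299 + 446 = 47006

47006


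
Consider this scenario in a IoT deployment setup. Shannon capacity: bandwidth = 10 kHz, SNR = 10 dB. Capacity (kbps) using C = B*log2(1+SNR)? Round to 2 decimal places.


Given: B = 10 kHz, SNR = 10 dB
SNR linear = 10^(10/10) = 10
1 + SNR = 11
log2(11) = 3.4594316186
C = 10 * 1000 * 3.4594316186 = 34594.3162 bps
C = 34.594316 kbps -> 34.59 kbps (2 dp)

34.59


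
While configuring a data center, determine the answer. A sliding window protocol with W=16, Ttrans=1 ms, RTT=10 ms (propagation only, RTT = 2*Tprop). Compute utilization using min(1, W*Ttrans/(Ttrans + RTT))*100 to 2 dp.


Given: W = 16, Ttrans = 1 ms, RTT = 10 ms (= 2 * Tprop, Tprop = 5 ms)
Cycle time = Ttrans + RTT = 1 + 10 = 11 ms (first packet sent until its ACK returns)
W * Ttrans = 16 * 1 = 16 ms of sending per cycle
W * Ttrans / (Ttrans + RTT) = 16 / 11 = 1.454545
U = min(1, 1.454545) = 1.000000
U% = 100.00%

100.00


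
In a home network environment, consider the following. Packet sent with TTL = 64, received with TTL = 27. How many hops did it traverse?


Given: initial TTL = 64, received TTL = 27
Hops = initial TTL - received TTL
Hops = 64 - 27 = 37

37


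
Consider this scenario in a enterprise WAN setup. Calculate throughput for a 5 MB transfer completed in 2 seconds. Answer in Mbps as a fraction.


Given: file = 5 MB, time = 2 s
File in Mb = 5 * 8 = 40 Mb
Throughput = 40 / 2 Mbps
Throughput = 20 Mbps

20


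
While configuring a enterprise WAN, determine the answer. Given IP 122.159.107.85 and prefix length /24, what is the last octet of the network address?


Given: IP = 122.159.107.85, prefix = /24
Subnet mask = 255.255.255.0
Last octet of IP: 85
Last octet of mask: 0
Network last octet = 85 AND 0 = 0

0


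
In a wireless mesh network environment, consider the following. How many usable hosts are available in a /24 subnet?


Given: subnet mask /24
Host bits = 32 - 24 = 8
Total addresses = 2^8 = 256
Usable hosts = 256 - 2 (network + broadcast) = 254

254


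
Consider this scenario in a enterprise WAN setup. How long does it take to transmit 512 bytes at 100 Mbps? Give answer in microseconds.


Given: packet = 512 bytes, bandwidth = 100 Mbps
Packet in bits = 512 * 8 = 4096 bits
Bandwidth = 100 * 10^6 = 100000000 bps
Time = 4096 / 100000000 seconds
Time in us = 4096 * 10^6 / 100000000 = 40.96

40.96


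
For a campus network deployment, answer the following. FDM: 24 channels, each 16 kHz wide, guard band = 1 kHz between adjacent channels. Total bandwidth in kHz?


Given: 24 channels, 16 kHz each, guard = 1 kHz
Channel bandwidth = 24 * 16 = 384 kHz
Guard bands = 23 gaps * 1 kHz = 23 kHz
Total = 384 + 23 = 407 kHz

407


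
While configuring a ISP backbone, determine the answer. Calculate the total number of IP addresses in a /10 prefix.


Given: CIDR prefix /10
Host bits = 32 - 10 = 22
Total addresses = 2^22 = 4194304

4194304


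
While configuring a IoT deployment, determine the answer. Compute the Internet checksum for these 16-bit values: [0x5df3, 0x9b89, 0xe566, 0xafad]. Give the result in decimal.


Given words: [0x5df3, 0x9b89, 0xe566, 0xafad]
Step 1: Sum all words
Raw sum = 24051 + 39817 + 58726 + 44973 = 167567
Step 2: Fold carry: (36495 + 2) = 36497
One's complement = ~36497 & 0xFFFF = 29038

29038


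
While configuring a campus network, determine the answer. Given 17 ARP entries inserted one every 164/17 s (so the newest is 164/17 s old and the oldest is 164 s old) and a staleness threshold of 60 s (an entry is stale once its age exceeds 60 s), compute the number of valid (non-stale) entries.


Ages are k * 164/17 s for k = 1..17 (spacing = 9.6471 s).
Entry k is valid iff k * 164/17 <= 60 iff k <= 17 * 60 / 164 = 6.2195
n_valid = floor(6.2195) = 6
(n_stale = 17 - 6 = 11)

6


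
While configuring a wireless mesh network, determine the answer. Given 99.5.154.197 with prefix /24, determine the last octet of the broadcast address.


Given: IP = 99.5.154.197, prefix = /24
Host bits = 32 - 24 = 8
Network last octet = 197 AND mask = 0
Host part size = 2^8 - 1 = 255
Broadcast last octet = 0 OR 255 = 255

255


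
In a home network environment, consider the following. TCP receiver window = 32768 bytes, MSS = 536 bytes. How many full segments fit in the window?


Given: RWND = 32768 bytes, MSS = 536 bytes
Full segments = floor(RWND / MSS)
Full segments = floor(32768 / 536)
Full segments = floor(61.1343) = 61

61


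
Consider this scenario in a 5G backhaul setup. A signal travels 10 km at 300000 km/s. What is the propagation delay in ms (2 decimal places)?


Given: distance = 10 km, speed = 300000 km/s
Delay = distance / speed = 10 / 300000 seconds
Delay in ms = 10 * 1000 / 300000
Delay = 0.0333 ms
Rounded to 2 dp = 0.03 ms

0.03


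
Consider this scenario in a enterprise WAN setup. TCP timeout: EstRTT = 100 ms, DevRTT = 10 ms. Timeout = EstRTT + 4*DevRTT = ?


Given: EstRTT = 100 ms, DevRTT = 10 ms
Timeout = EstRTT + 4 * DevRTT
4 * DevRTT = 4 * 10 = 40
Timeout = 100 + 40 = 140 ms

140


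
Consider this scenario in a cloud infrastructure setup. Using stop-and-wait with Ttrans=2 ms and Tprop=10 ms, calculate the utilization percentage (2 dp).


Given: Ttrans = 2 ms, Tprop = 10 ms
RTT = 2 * Tprop = 2 * 10 = 20 ms
U = Ttrans / (Ttrans + RTT)
U = 2 / (2 + 20)
U = 2 / 22 = 0.090909
U% = 9.09%

9.09


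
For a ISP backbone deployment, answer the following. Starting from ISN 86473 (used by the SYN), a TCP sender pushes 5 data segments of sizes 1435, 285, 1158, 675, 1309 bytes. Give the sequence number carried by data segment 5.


The SYN occupies sequence number ISN = 86473, so the first data byte is ISN + 1 = 86474.
SEQ of data segment i = (ISN + 1) + sum of payload sizes of segments 1..i-1.
Segment 1: SEQ = 86474, payload = 1435 bytes
Segment 2: SEQ = 87909, payload = 285 bytes
Segment 3: SEQ = 88194, payload = 1158 bytes
Segment 4: SEQ = 89352, payload = 675 bytes
Segment 5: SEQ = 90027, payload = 1309 bytes
SEQ of segment 5 = 86474 + 1435 + 285 + 1158 + 675 = 90027

90027


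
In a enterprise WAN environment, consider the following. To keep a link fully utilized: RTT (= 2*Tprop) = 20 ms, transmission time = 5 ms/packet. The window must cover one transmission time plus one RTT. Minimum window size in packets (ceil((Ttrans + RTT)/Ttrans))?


Given: Ttrans = 5 ms, RTT = 20 ms (= 2 * Tprop, Tprop = 10 ms)
Time until first ACK returns = Ttrans + RTT = 5 + 20 = 25 ms
Need W * Ttrans >= Ttrans + RTT  ->  W >= (Ttrans + RTT) / Ttrans
(Ttrans + RTT) / Ttrans = 25 / 5 = 5
W_min = ceil(5) = 5

5


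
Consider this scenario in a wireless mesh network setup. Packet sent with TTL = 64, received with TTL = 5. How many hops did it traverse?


Given: initial TTL = 64, received TTL = 5
Hops = initial TTL - received TTL
Hops = 64 - 5 = 59

59


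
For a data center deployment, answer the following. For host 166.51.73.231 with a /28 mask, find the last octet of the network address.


Given: IP = 166.51.73.231, prefix = /28
Subnet mask = 255.255.255.240
Last octet of IP: 231
Last octet of mask: 240
Network last octet = 231 AND 240 = 224

224


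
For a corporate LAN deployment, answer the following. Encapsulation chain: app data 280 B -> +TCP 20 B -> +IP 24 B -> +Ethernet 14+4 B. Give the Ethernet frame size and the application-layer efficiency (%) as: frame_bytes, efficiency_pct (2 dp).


TCP segment = 280 + 20 = 300 B
IP packet = 300 + 24 = 324 B
Ethernet frame = 324 + 14 + 4 = 342 B
Efficiency = app / frame = 280 / 342 = 0.818713 = 81.8713% -> 81.87% (2 dp)

342, 81.87


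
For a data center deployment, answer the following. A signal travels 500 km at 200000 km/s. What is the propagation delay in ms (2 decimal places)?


Given: distance = 500 km, speed = 200000 km/s
Delay = distance / speed = 500 / 200000 seconds
Delay in ms = 500 * 1000 / 200000
Delay = 2.5000 ms
Rounded to 2 dp = 2.50 ms

2.50


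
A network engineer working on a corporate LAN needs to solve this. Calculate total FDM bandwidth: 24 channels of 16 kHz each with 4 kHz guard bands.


Given: 24 channels, 16 kHz each, guard = 4 kHz
Channel bandwidth = 24 * 16 = 384 kHz
Guard bands = 23 gaps * 4 kHz = 92 kHz
Total = 384 + 92 = 476 kHz

476


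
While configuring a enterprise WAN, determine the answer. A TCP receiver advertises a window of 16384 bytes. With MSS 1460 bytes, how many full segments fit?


Given: RWND = 16384 bytes, MSS = 1460 bytes
Full segments = floor(RWND / MSS)
Full segments = floor(16384 / 1460)
Full segments = floor(11.2219) = 11

11


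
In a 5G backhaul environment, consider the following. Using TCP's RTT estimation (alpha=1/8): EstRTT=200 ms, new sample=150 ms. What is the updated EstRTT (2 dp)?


Given: EstRTT = 200 ms, SampleRTT = 150 ms, alpha = 1/8
New EstRTT = (1 - alpha) * EstRTT + alpha * SampleRTT
(7/8) * 200 = 175
(1/8) * 150 = 18.75
New EstRTT = 175 + 18.75 = 193.75 ms -> 193.75 ms (2 dp)

193.75


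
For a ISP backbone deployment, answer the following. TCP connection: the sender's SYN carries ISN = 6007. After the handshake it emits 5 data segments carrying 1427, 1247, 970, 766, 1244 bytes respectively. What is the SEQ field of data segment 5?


The SYN occupies sequence number ISN = 6007, so the first data byte is ISN + 1 = 6008.
SEQ of data segment i = (ISN + 1) + sum of payload sizes of segments 1..i-1.
Segment 1: SEQ = 6008, payload = 1427 bytes
Segment 2: SEQ = 7435, payload = 1247 bytes
Segment 3: SEQ = 8682, payload = 970 bytes
Segment 4: SEQ = 9652, payload = 766 bytes
Segment 5: SEQ = 10418, payload = 1244 bytes
SEQ of segment 5 = 6008 + 1427 + 1247 + 970 + 766 = 10418

10418


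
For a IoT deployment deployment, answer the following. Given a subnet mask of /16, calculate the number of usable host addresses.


Given: subnet mask /16
Host bits = 32 - 16 = 16
Total addresses = 2^16 = 65536
Usable hosts = 65536 - 2 (network + broadcast) = 65534

65534


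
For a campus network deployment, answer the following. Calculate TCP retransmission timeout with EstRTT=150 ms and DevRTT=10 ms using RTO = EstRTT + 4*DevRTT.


Given: EstRTT = 150 ms, DevRTT = 10 ms
Timeout = EstRTT + 4 * DevRTT
4 * DevRTT = 4 * 10 = 40
Timeout = 150 + 40 = 190 ms

190


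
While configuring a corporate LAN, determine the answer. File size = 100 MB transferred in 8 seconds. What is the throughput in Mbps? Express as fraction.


Given: file = 100 MB, time = 8 s
File in Mb = 100 * 8 = 800 Mb
Throughput = 800 / 8 Mbps
Throughput = 100 Mbps

100


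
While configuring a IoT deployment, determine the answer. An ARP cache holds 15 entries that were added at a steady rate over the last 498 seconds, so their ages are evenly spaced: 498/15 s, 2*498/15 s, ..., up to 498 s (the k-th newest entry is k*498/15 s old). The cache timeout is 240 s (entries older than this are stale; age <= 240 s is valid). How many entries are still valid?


Ages are k * 498/15 s for k = 1..15 (spacing = 33.2000 s).
Entry k is valid iff k * 498/15 <= 240 iff k <= 15 * 240 / 498 = 7.2289
n_valid = floor(7.2289) = 7
(n_stale = 15 - 7 = 8)

7


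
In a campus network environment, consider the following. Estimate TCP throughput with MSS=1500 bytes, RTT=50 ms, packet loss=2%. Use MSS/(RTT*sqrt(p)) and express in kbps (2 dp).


Given: MSS = 1500 bytes, RTT = 50 ms, loss = 2%
RTT in seconds = 50 / 1000 = 0.05
Loss rate = 2% = 0.02
sqrt(loss) = sqrt(0.02) = 0.141421356237
Throughput (bytes/s) = 1500 / (0.05 * 0.141421356237) = 212132.0344
Throughput (kbps) = 212132.0344 * 8 / 1000 = 1697.056275 -> 1697.06 kbps (2 dp)

1697.06


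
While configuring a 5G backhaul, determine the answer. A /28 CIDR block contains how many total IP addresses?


Given: CIDR prefix /28
Host bits = 32 - 28 = 4
Total addresses = 2^4 = 16

16


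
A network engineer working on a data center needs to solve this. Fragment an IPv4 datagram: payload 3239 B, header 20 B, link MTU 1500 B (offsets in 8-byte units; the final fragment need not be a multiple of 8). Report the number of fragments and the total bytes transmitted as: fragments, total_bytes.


Max data per non-final fragment = floor((MTU - header)/8)*8 = floor((1500 - 20)/8)*8 = floor(1480/8)*8 = 1480 B
Final fragment needs no 8-byte alignment: it can carry up to MTU - header = 1480 B
Non-final fragments needed = ceil((payload - 1480) / 1480) = ceil(1759/1480) = ceil(1.1885) = 2
Number of fragments = 2 + 1 = 3
Fragment sizes (data): 2 * 1480 B + 279 B (last, 279 <= 1480 OK)
Total bytes sent = payload + n_frags * header = 3239 + 3*20 = 3239 + 60 = 3299 B

3, 3299


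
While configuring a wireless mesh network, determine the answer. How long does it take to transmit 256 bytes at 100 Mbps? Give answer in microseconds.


Given: packet = 256 bytes, bandwidth = 100 Mbps
Packet in bits = 256 * 8 = 2048 bits
Bandwidth = 100 * 10^6 = 100000000 bps
Time = 2048 / 100000000 seconds
Time in us = 2048 * 10^6 / 100000000 = 20.48

20.48


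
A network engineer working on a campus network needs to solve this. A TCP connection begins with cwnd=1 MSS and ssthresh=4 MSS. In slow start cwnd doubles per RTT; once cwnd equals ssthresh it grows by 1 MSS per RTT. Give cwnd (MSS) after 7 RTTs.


RTT 0: cwnd = 1 MSS (initial)
RTT 1: cwnd = 2 MSS (slow start, doubled)
RTT 2: cwnd = 4 MSS (slow start, doubled)
RTT 3: cwnd = 5 MSS (congestion avoidance, +1)
RTT 4: cwnd = 6 MSS (congestion avoidance, +1)
RTT 5: cwnd = 7 MSS (congestion avoidance, +1)
RTT 6: cwnd = 8 MSS (congestion avoidance, +1)
RTT 7: cwnd = 9 MSS (congestion avoidance, +1)

9


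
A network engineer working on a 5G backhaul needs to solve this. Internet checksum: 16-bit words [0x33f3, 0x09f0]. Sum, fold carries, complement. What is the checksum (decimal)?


Given words: [0x33f3, 0x09f0]
Step 1: Sum all words
Raw sum = 13299 + 2544 = 15843
One's complement = ~15843 & 0xFFFF = 49692

49692


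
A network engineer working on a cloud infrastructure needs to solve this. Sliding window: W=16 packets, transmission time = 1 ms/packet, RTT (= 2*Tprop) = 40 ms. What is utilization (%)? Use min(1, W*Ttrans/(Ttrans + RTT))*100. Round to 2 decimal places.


Given: W = 16, Ttrans = 1 ms, RTT = 40 ms (= 2 * Tprop, Tprop = 20 ms)
Cycle time = Ttrans + RTT = 1 + 40 = 41 ms (first packet sent until its ACK returns)
W * Ttrans = 16 * 1 = 16 ms of sending per cycle
W * Ttrans / (Ttrans + RTT) = 16 / 41 = 0.390244
U = min(1, 0.390244) = 0.390244
U% = 39.02%

39.02


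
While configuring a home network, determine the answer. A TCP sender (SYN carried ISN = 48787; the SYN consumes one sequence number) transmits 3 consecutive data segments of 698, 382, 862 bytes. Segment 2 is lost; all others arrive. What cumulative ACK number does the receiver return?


SYN uses sequence number 48787; first data byte = ISN + 1 = 48788.
Segment 1: SEQ = 48788, len = 698 B, covers [48788, 49485]
Segment 2: SEQ = 49486, len = 382 B, covers [49486, 49867] [LOST]
Segment 3: SEQ = 49868, len = 862 B, covers [49868, 50729]
In-order data received: bytes [48788, 49485] (segments 1..1).
Segment 2 missing -> gap begins at byte 49486; later segments buffered out of order.
Cumulative ACK = next expected in-order byte = 48788 + 698 = 49486

49486


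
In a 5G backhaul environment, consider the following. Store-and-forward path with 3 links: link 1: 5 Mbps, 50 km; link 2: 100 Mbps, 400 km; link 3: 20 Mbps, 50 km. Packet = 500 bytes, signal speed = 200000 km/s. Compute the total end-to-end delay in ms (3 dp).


Packet = 500 bytes = 4000 bits. Store-and-forward: sum (t_trans + t_prop) per link.
Link 1: t_trans = 4000/(5*10^6) s = 0.8000 ms; t_prop = 50/200000 s = 0.2500 ms; subtotal = 1.0500 ms
Link 2: t_trans = 4000/(100*10^6) s = 0.0400 ms; t_prop = 400/200000 s = 2.0000 ms; subtotal = 2.0400 ms
Link 3: t_trans = 4000/(20*10^6) s = 0.2000 ms; t_prop = 50/200000 s = 0.2500 ms; subtotal = 0.4500 ms
End-to-end = 1.0500 + 2.0400 + 0.4500 = 3.5400 ms -> 3.540 ms (3 dp)

3.540


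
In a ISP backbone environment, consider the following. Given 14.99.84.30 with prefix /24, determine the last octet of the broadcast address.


Given: IP = 14.99.84.30, prefix = /24
Host bits = 32 - 24 = 8
Network last octet = 30 AND mask = 0
Host part size = 2^8 - 1 = 255
Broadcast last octet = 0 OR 255 = 255

255


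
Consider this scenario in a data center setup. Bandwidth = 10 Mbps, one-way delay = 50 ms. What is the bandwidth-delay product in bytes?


Given: bandwidth = 10 Mbps, delay = 50 ms
BDP in bits = 10 * 10^6 * 50 / 1000
BDP in bits = 500000
BDP in bytes = 500000 / 8 = 62500

62500


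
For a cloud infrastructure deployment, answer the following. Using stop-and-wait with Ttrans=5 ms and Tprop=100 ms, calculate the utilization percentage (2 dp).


Given: Ttrans = 5 ms, Tprop = 100 ms
RTT = 2 * Tprop = 2 * 100 = 200 ms
U = Ttrans / (Ttrans + RTT)
U = 5 / (5 + 200)
U = 5 / 205 = 0.02439
U% = 2.44%

2.44


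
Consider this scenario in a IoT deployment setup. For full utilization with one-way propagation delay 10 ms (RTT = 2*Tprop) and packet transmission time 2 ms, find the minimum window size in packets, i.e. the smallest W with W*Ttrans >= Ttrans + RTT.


Given: Ttrans = 2 ms, RTT = 20 ms (= 2 * Tprop, Tprop = 10 ms)
Time until first ACK returns = Ttrans + RTT = 2 + 20 = 22 ms
Need W * Ttrans >= Ttrans + RTT  ->  W >= (Ttrans + RTT) / Ttrans
(Ttrans + RTT) / Ttrans = 22 / 2 = 11
W_min = ceil(11) = 11

11


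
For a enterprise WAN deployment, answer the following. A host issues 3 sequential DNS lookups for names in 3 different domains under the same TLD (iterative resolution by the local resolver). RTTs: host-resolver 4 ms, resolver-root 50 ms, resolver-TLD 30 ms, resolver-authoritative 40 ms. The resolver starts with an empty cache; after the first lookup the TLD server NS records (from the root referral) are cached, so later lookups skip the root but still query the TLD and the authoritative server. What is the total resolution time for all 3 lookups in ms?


Lookup 1 (cold cache): local + root + TLD + auth = 4 + 50 + 30 + 40 = 124 ms
Lookups 2..3 (TLD NS cached -> skip root; new domain -> still ask TLD and auth): local + TLD + auth = 4 + 30 + 40 = 74 ms each
Remaining 2 lookups: 2 * 74 = 148 ms
Total = 124 + 148 = 272 ms

272


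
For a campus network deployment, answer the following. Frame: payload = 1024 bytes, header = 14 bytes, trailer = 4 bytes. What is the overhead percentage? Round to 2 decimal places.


Given: payload = 1024 B, header = 14 B, trailer = 4 B
Overhead bytes = header + trailer = 14 + 4 = 18
Total frame = payload + overhead = 1024 + 18 = 1042
Overhead % = 18 / 1042 * 100 = 1.7274% -> 1.73% (2 dp)

1.73


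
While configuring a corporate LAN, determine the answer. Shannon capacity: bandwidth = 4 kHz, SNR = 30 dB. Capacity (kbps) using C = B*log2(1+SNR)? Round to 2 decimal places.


Given: B = 4 kHz, SNR = 30 dB
SNR linear = 10^(30/10) = 1000
1 + SNR = 1001
log2(1001) = 9.9672262588
C = 4 * 1000 * 9.9672262588 = 39868.9050 bps
C = 39.868905 kbps -> 39.87 kbps (2 dp)

39.87


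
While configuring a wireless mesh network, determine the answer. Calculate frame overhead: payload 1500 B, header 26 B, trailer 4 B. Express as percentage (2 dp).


Given: payload = 1500 B, header = 26 B, trailer = 4 B
Overhead bytes = header + trailer = 26 + 4 = 30
Total frame = payload + overhead = 1500 + 30 = 1530
Overhead % = 30 / 1530 * 100 = 1.9608% -> 1.96% (2 dp)

1.96


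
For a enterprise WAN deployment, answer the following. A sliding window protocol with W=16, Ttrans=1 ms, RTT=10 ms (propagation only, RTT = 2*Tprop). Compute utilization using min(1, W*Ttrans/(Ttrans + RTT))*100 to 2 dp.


Given: W = 16, Ttrans = 1 ms, RTT = 10 ms (= 2 * Tprop, Tprop = 5 ms)
Cycle time = Ttrans + RTT = 1 + 10 = 11 ms (first packet sent until its ACK returns)
W * Ttrans = 16 * 1 = 16 ms of sending per cycle
W * Ttrans / (Ttrans + RTT) = 16 / 11 = 1.454545
U = min(1, 1.454545) = 1.000000
U% = 100.00%

100.00


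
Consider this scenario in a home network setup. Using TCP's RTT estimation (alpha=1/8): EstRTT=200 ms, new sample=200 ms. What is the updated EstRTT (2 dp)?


Given: EstRTT = 200 ms, SampleRTT = 200 ms, alpha = 1/8
New EstRTT = (1 - alpha) * EstRTT + alpha * SampleRTT
(7/8) * 200 = 175
(1/8) * 200 = 25
New EstRTT = 175 + 25 = 200 ms -> 200.00 ms (2 dp)

200.00


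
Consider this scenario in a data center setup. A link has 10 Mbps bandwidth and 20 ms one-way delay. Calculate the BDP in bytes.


Given: bandwidth = 10 Mbps, delay = 20 ms
BDP in bits = 10 * 10^6 * 20 / 1000
BDP in bits = 200000
BDP in bytes = 200000 / 8 = 25000

25000


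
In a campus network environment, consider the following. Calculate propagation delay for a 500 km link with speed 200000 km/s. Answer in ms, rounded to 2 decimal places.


Given: distance = 500 km, speed = 200000 km/s
Delay = distance / speed = 500 / 200000 seconds
Delay in ms = 500 * 1000 / 200000
Delay = 2.5000 ms
Rounded to 2 dp = 2.50 ms

2.50


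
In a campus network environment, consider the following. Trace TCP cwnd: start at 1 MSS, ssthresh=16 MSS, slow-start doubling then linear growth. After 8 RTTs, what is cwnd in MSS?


RTT 0: cwnd = 1 MSS (initial)
RTT 1: cwnd = 2 MSS (slow start, doubled)
RTT 2: cwnd = 4 MSS (slow start, doubled)
RTT 3: cwnd = 8 MSS (slow start, doubled)
RTT 4: cwnd = 16 MSS (slow start, doubled)
RTT 5: cwnd = 17 MSS (congestion avoidance, +1)
RTT 6: cwnd = 18 MSS (congestion avoidance, +1)
RTT 7: cwnd = 19 MSS (congestion avoidance, +1)
RTT 8: cwnd = 20 MSS (congestion avoidance, +1)

20


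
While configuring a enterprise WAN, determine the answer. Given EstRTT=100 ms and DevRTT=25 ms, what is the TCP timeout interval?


Given: EstRTT = 100 ms, DevRTT = 25 ms
Timeout = EstRTT + 4 * DevRTT
4 * DevRTT = 4 * 25 = 100
Timeout = 100 + 100 = 200 ms

200


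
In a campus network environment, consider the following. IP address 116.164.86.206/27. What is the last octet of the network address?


Given: IP = 116.164.86.206, prefix = /27
Subnet mask = 255.255.255.224
Last octet of IP: 206
Last octet of mask: 224
Network last octet = 206 AND 224 = 192

192


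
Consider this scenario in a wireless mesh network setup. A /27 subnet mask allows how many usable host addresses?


Given: subnet mask /27
Host bits = 32 - 27 = 5
Total addresses = 2^5 = 32
Usable hosts = 32 - 2 (network + broadcast) = 30

30


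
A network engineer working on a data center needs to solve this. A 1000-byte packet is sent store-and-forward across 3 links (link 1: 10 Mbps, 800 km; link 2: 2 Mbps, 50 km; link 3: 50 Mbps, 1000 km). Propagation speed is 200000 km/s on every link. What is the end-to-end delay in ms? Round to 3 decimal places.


Packet = 1000 bytes = 8000 bits. Store-and-forward: sum (t_trans + t_prop) per link.
Link 1: t_trans = 8000/(10*10^6) s = 0.8000 ms; t_prop = 800/200000 s = 4.0000 ms; subtotal = 4.8000 ms
Link 2: t_trans = 8000/(2*10^6) s = 4.0000 ms; t_prop = 50/200000 s = 0.2500 ms; subtotal = 4.2500 ms
Link 3: t_trans = 8000/(50*10^6) s = 0.1600 ms; t_prop = 1000/200000 s = 5.0000 ms; subtotal = 5.1600 ms
End-to-end = 4.8000 + 4.2500 + 5.1600 = 14.2100 ms -> 14.210 ms (3 dp)

14.210


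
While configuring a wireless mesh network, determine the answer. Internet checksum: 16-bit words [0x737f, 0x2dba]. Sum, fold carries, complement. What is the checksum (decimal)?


Given words: [0x737f, 0x2dba]
Step 1: Sum all words
Raw sum = 29567 + 11706 = 41273
One's complement = ~41273 & 0xFFFF = 24262

24262


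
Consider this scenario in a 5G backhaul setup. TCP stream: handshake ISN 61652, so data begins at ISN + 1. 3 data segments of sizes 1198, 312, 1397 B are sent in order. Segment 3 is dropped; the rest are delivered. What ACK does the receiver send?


SYN uses sequence number 61652; first data byte = ISN + 1 = 61653.
Segment 1: SEQ = 61653, len = 1198 B, covers [61653, 62850]
Segment 2: SEQ = 62851, len = 312 B, covers [62851, 63162]
Segment 3: SEQ = 63163, len = 1397 B, covers [63163, 64559] [LOST]
In-order data received: bytes [61653, 63162] (segments 1..2).
Segment 3 missing -> gap begins at byte 63163.
Cumulative ACK = next expected in-order byte = 61653 + 1198 + 312 = 63163

63163


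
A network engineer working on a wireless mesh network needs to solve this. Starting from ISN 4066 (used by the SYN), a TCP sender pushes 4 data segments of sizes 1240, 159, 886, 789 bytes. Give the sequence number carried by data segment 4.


The SYN occupies sequence number ISN = 4066, so the first data byte is ISN + 1 = 4067.
SEQ of data segment i = (ISN + 1) + sum of payload sizes of segments 1..i-1.
Segment 1: SEQ = 4067, payload = 1240 bytes
Segment 2: SEQ = 5307, payload = 159 bytes
Segment 3: SEQ = 5466, payload = 886 bytes
Segment 4: SEQ = 6352, payload = 789 bytes
SEQ of segment 4 = 4067 + 1240 + 159 + 886 = 6352

6352


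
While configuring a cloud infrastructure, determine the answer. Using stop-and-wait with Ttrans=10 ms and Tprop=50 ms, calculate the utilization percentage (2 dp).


Given: Ttrans = 10 ms, Tprop = 50 ms
RTT = 2 * Tprop = 2 * 50 = 100 ms
U = Ttrans / (Ttrans + RTT)
U = 10 / (10 + 100)
U = 10 / 110 = 0.090909
U% = 9.09%

9.09


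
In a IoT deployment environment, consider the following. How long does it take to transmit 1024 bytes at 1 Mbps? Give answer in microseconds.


Given: packet = 1024 bytes, bandwidth = 1 Mbps
Packet in bits = 1024 * 8 = 8192 bits
Bandwidth = 1 * 10^6 = 1000000 bps
Time = 8192 / 1000000 seconds
Time in us = 8192 * 10^6 / 1000000 = 8192

8192


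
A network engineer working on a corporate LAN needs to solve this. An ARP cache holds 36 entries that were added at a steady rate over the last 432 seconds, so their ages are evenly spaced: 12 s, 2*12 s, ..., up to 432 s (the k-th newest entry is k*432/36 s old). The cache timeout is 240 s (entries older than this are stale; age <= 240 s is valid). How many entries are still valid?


Ages are k * 432/36 s for k = 1..36 (spacing = 12.0000 s).
Entry k is valid iff k * 432/36 <= 240 iff k <= 36 * 240 / 432 = 20.0000
n_valid = floor(20.0000) = 20
(n_stale = 36 - 20 = 16)

20


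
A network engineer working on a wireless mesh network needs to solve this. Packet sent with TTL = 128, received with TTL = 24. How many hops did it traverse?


Given: initial TTL = 128, received TTL = 24
Hops = initial TTL - received TTL
Hops = 128 - 24 = 104

104


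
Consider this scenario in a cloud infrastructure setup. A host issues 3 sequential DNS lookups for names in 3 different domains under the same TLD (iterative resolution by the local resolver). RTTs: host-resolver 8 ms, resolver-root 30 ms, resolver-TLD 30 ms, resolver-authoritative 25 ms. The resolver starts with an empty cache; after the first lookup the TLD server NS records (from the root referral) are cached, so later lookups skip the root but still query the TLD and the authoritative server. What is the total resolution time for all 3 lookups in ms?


Lookup 1 (cold cache): local + root + TLD + auth = 8 + 30 + 30 + 25 = 93 ms
Lookups 2..3 (TLD NS cached -> skip root; new domain -> still ask TLD and auth): local + TLD + auth = 8 + 30 + 25 = 63 ms each
Remaining 2 lookups: 2 * 63 = 126 ms
Total = 93 + 126 = 219 ms

219


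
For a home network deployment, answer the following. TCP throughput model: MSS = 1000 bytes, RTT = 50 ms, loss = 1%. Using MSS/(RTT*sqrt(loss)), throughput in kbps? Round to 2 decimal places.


Given: MSS = 1000 bytes, RTT = 50 ms, loss = 1%
RTT in seconds = 50 / 1000 = 0.05
Loss rate = 1% = 0.01
sqrt(loss) = sqrt(0.01) = 0.1
Throughput (bytes/s) = 1000 / (0.05 * 0.1) = 200000.0000
Throughput (kbps) = 200000.0000 * 8 / 1000 = 1600.000000 -> 1600.00 kbps (2 dp)

1600.00


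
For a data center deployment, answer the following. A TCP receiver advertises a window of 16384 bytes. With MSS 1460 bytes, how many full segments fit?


Given: RWND = 16384 bytes, MSS = 1460 bytes
Full segments = floor(RWND / MSS)
Full segments = floor(16384 / 1460)
Full segments = floor(11.2219) = 11

11


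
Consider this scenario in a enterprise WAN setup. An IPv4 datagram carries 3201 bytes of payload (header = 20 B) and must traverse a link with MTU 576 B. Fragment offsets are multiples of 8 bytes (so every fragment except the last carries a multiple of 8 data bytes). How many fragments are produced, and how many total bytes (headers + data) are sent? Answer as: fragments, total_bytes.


Max data per non-final fragment = floor((MTU - header)/8)*8 = floor((576 - 20)/8)*8 = floor(556/8)*8 = 552 B
Final fragment needs no 8-byte alignment: it can carry up to MTU - header = 556 B
Non-final fragments needed = ceil((payload - 556) / 552) = ceil(2645/552) = ceil(4.7917) = 5
Number of fragments = 5 + 1 = 6
Fragment sizes (data): 5 * 552 B + 441 B (last, 441 <= 556 OK)
Total bytes sent = payload + n_frags * header = 3201 + 6*20 = 3201 + 120 = 3321 B

6, 3321


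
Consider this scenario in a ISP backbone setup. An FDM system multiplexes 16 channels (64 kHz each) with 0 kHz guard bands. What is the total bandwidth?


Given: 16 channels, 64 kHz each, guard = 0 kHz
Channel bandwidth = 16 * 64 = 1024 kHz
Guard bands = 15 gaps * 0 kHz = 0 kHz
Total = 1024 + 0 = 1024 kHz

1024


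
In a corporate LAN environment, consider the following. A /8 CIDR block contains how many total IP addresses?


Given: CIDR prefix /8
Host bits = 32 - 8 = 24
Total addresses = 2^24 = 16777216

16777216


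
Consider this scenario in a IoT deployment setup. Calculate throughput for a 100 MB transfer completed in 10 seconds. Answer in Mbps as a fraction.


Given: file = 100 MB, time = 10 s
File in Mb = 100 * 8 = 800 Mb
Throughput = 800 / 10 Mbps
Throughput = 80 Mbps

80


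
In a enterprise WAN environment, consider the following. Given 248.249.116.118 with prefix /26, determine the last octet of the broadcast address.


Given: IP = 248.249.116.118, prefix = /26
Host bits = 32 - 26 = 6
Network last octet = 118 AND mask = 64
Host part size = 2^6 - 1 = 63
Broadcast last octet = 64 OR 63 = 127

127


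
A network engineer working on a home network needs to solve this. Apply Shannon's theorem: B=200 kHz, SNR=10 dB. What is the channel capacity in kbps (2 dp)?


Given: B = 200 kHz, SNR = 10 dB
SNR linear = 10^(10/10) = 10
1 + SNR = 11
log2(11) = 3.4594316186
C = 200 * 1000 * 3.4594316186 = 691886.3237 bps
C = 691.886324 kbps -> 691.89 kbps (2 dp)

691.89


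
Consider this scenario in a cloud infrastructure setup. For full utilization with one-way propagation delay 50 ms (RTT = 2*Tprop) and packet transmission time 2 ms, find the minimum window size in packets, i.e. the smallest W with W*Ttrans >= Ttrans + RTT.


Given: Ttrans = 2 ms, RTT = 100 ms (= 2 * Tprop, Tprop = 50 ms)
Time until first ACK returns = Ttrans + RTT = 2 + 100 = 102 ms
Need W * Ttrans >= Ttrans + RTT  ->  W >= (Ttrans + RTT) / Ttrans
(Ttrans + RTT) / Ttrans = 102 / 2 = 51
W_min = ceil(51) = 51

51


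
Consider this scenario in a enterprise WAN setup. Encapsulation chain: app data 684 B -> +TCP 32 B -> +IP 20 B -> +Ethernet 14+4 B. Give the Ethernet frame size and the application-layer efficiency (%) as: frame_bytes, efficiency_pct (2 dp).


TCP segment = 684 + 32 = 716 B
IP packet = 716 + 20 = 736 B
Ethernet frame = 736 + 14 + 4 = 754 B
Efficiency = app / frame = 684 / 754 = 0.907162 = 90.7162% -> 90.72% (2 dp)

754, 90.72


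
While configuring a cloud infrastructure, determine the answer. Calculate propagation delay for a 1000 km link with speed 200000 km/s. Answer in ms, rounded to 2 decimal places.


Given: distance = 1000 km, speed = 200000 km/s
Delay = distance / speed = 1000 / 200000 seconds
Delay in ms = 1000 * 1000 / 200000
Delay = 5.0000 ms
Rounded to 2 dp = 5.00 ms

5.00


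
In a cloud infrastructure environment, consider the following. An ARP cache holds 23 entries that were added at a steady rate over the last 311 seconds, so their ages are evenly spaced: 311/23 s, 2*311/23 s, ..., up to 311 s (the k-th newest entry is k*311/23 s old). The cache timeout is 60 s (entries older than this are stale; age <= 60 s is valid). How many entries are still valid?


Ages are k * 311/23 s for k = 1..23 (spacing = 13.5217 s).
Entry k is valid iff k * 311/23 <= 60 iff k <= 23 * 60 / 311 = 4.4373
n_valid = floor(4.4373) = 4
(n_stale = 23 - 4 = 19)

4


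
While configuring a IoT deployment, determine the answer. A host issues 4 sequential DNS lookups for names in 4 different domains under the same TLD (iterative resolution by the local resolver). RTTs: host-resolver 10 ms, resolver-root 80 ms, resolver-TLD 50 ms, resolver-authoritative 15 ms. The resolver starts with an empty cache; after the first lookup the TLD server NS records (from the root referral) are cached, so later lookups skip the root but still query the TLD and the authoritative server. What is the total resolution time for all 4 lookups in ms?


Lookup 1 (cold cache): local + root + TLD + auth = 10 + 80 + 50 + 15 = 155 ms
Lookups 2..4 (TLD NS cached -> skip root; new domain -> still ask TLD and auth): local + TLD + auth = 10 + 50 + 15 = 75 ms each
Remaining 3 lookups: 3 * 75 = 225 ms
Total = 155 + 225 = 380 ms

380


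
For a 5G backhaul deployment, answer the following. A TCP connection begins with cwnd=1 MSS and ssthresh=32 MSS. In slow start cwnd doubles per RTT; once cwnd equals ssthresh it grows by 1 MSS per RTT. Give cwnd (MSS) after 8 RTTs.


RTT 0: cwnd = 1 MSS (initial)
RTT 1: cwnd = 2 MSS (slow start, doubled)
RTT 2: cwnd = 4 MSS (slow start, doubled)
RTT 3: cwnd = 8 MSS (slow start, doubled)
RTT 4: cwnd = 16 MSS (slow start, doubled)
RTT 5: cwnd = 32 MSS (slow start, doubled)
RTT 6: cwnd = 33 MSS (congestion avoidance, +1)
RTT 7: cwnd = 34 MSS (congestion avoidance, +1)
RTT 8: cwnd = 35 MSS (congestion avoidance, +1)

35


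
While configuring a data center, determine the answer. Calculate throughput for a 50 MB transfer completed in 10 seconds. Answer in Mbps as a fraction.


Given: file = 50 MB, time = 10 s
File in Mb = 50 * 8 = 400 Mb
Throughput = 400 / 10 Mbps
Throughput = 40 Mbps

40


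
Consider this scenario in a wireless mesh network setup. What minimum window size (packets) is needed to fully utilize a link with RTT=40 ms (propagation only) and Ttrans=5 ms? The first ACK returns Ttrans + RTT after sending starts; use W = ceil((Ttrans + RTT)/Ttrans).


Given: Ttrans = 5 ms, RTT = 40 ms (= 2 * Tprop, Tprop = 20 ms)
Time until first ACK returns = Ttrans + RTT = 5 + 40 = 45 ms
Need W * Ttrans >= Ttrans + RTT  ->  W >= (Ttrans + RTT) / Ttrans
(Ttrans + RTT) / Ttrans = 45 / 5 = 9
W_min = ceil(9) = 9

9
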